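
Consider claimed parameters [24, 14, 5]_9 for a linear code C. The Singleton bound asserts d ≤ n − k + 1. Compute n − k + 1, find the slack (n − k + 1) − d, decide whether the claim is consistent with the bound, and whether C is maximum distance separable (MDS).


Singleton RHS = n − k + 1 = 11, slack = 6, bound satisfied, not MDS.

Singleton bound: d ≤ n − k + 1.
Here n = 24, k = 14, so n − k + 1 = 11.
Given d = 5, check d ≤ 11: YES.
Slack = (n − k + 1) − d = 6.
The code is NOT MDS (slack = 6 > 0).
Description: the claimed parameters are [24, 14, 5]_9; such a code would be non-MDS.


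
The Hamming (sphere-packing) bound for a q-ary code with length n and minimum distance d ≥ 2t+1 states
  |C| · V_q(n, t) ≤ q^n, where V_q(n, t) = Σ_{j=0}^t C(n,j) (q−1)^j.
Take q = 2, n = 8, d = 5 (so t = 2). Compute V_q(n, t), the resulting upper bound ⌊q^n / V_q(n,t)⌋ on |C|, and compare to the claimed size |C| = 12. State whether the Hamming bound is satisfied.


V_q(n, t) = 37, q^n = 256, Hamming bound = 6, |C| = 12 > bound (violated).

Step 1: Compute V_q(n, t) = Σ_{j=0}^2 C(n, j) (q−1)^j.
  j = 0: C(8,0)·(1)^0 = 1·1 = 1.
  j = 1: C(8,1)·(1)^1 = 8·1 = 8.
  j = 2: C(8,2)·(1)^2 = 28·1 = 28.
  V_q(n, t) = 1 + 8 + 28 = 37.
Step 2: q^n = 2^8 = 256.
Step 3: Hamming bound ⌊q^n / V_q(n,t)⌋ = ⌊256/37⌋ = 6.
Step 4: Compare |C| = 12 to 6: violated.
The claimed |C| lies above the Hamming bound, so no 2-ary code of length 8 with d ≥ 5 can have 12 codewords.


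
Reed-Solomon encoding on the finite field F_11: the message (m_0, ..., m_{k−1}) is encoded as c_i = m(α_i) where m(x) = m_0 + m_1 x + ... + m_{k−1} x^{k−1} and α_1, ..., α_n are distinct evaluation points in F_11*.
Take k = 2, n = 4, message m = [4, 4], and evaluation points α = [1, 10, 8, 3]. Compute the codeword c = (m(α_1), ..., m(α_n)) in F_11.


c = [8, 0, 3, 5]

Message polynomial: m(x) = 4 + 4·x (mod 11).
For each evaluation point α_i, compute m(α_i) mod 11:
  α_1 = 1: Horner steps 4 → 8, so m(1) = 8.
  α_2 = 10: Horner steps 4 → 0, so m(10) = 0.
  α_3 = 8: Horner steps 4 → 3, so m(8) = 3.
  α_4 = 3: Horner steps 4 → 5, so m(3) = 5.
Codeword c = [8, 0, 3, 5] ∈ F_11^4.


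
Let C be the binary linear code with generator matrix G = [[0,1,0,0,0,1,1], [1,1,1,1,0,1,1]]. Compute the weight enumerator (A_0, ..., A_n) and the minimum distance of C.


Weight distribution: A_0 = 1, A_3 = 2, A_6 = 1. Minimum distance d = 3.

Enumerate all 2^2 = 4 messages m ∈ F_2^2.
For each, compute codeword c = mG in F_2^7, then tally its weight.
  m = 00 → c = 0000000, weight = 0.
  m = 10 → c = 0100011, weight = 3.
  m = 01 → c = 1111011, weight = 6.
  m = 11 → c = 1011000, weight = 3.
Tally weights:
  weight 0: 1 codewords.
  weight 3: 2 codewords.
  weight 6: 1 codewords.
Minimum distance d = smallest w > 0 with A_w > 0 = 3.
Sanity: Σ A_w = 4 = 2^2 = 4 ✓.


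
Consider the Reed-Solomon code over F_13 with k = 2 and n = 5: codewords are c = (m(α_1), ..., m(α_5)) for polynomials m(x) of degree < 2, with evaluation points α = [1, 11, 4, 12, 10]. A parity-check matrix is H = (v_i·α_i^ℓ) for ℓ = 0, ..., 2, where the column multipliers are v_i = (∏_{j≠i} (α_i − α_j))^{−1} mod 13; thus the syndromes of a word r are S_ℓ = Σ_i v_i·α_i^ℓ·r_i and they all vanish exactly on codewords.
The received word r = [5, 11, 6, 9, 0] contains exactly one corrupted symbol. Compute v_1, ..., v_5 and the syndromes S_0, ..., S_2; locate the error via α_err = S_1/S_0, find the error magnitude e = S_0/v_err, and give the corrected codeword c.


S = (12, 9, 10), error at position 3, error magnitude e = 7, c = [5, 11, 12, 9, 0].

Step 1: column multipliers v_i = (∏_{j≠i}(α_i − α_j))^{−1} mod 13.
  i = 1 (α = 1): (1−11)(1−4)(1−12)(1−10) = (−10)·(−3)·(−11)·(−9) = 2970 ≡ 6, so v_1 = 6^{−1} = 11 (mod 13).
  i = 2 (α = 11): (11−1)(11−4)(11−12)(11−10) = 10·7·(−1)·1 = −70 ≡ 8, so v_2 = 8^{−1} = 5 (mod 13).
  i = 3 (α = 4): (4−1)(4−11)(4−12)(4−10) = 3·(−7)·(−8)·(−6) = −1008 ≡ 6, so v_3 = 6^{−1} = 11 (mod 13).
  i = 4 (α = 12): (12−1)(12−11)(12−4)(12−10) = 11·1·8·2 = 176 ≡ 7, so v_4 = 7^{−1} = 2 (mod 13).
  i = 5 (α = 10): (10−1)(10−11)(10−4)(10−12) = 9·(−1)·6·(−2) = 108 ≡ 4, so v_5 = 4^{−1} = 10 (mod 13).
  v = [11, 5, 11, 2, 10].
Step 2: syndromes of r = [5, 11, 6, 9, 0] (all sums mod 13).
  S_0 = Σ v_i r_i = 11·5 + 5·11 + 11·6 + 2·9 + 10·0 = 194 ≡ 12.
  S_1 = Σ v_i α_i r_i = 11·1·5 + 5·11·11 + 11·4·6 + 2·12·9 + 10·10·0 = 1140 ≡ 9.
  α_i^2 mod 13 = [1, 4, 3, 1, 9].
  S_2 = Σ v_i α_i^2 r_i = 11·1·5 + 5·4·11 + 11·3·6 + 2·1·9 + 10·9·0 = 491 ≡ 10.
  S = (12, 9, 10) ≠ 0, so r is not a codeword (an error is present).
Step 3: locate the error. For a single error e at position i, S_ℓ = v_i·e·α_i^ℓ, so α_err = S_1/S_0.
  S_0^{−1} = 12^{−1} = 12 (mod 13), so α_err = 9·12 = 108 ≡ 4 = α_3. Error position i = 3.
  Consistency check: S_2/S_1 = 10·3 = 30 ≡ 4 = α_err ✓ (single-error assumption holds).
Step 4: error magnitude e = S_0/v_3 = S_0·∏_{j≠3}(α_3 − α_j) = 12·6 = 72 ≡ 7 (mod 13).
Step 5: correct position 3: c_3 = r_3 − e = 6 − 7 ≡ 12 (mod 13). Hence c = [5, 11, 12, 9, 0].
  Check: interpolating c through the α_i gives m(x) = 7 + 11·x (degree < 2) with m(α_i) = c_i for every i, so c is indeed a codeword.


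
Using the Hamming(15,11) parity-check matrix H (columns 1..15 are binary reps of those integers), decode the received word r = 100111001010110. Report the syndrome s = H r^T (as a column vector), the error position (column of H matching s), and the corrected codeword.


s = (0, 1, 1, 1)^T, error position = 7, corrected codeword c = 100111101010110

Compute s = H r^T mod 2 one row at a time:
  s_1 = 0 + 1 + 0 + 1 + 0 + 1 + 1 + 0 = 4 ≡ 0 (mod 2).
  s_2 = 1 + 1 + 1 + 0 + 0 + 1 + 1 + 0 = 5 ≡ 1 (mod 2).
  s_3 = 0 + 0 + 1 + 0 + 0 + 1 + 1 + 0 = 3 ≡ 1 (mod 2).
  s_4 = 1 + 0 + 1 + 0 + 1 + 1 + 1 + 0 = 5 ≡ 1 (mod 2).
s = (0, 1, 1, 1)^T — this equals column 7 of H (binary 0111), so error is at position 7.
Correct: flip bit 7 of r = 100111001010110 to get c = 100111101010110.


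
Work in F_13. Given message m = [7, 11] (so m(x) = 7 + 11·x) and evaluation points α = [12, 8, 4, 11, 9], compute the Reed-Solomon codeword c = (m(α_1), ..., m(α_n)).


c = [9, 4, 12, 11, 2]

Message polynomial: m(x) = 7 + 11·x (mod 13).
For each evaluation point α_i, compute m(α_i) mod 13:
  α_1 = 12: Horner steps 11 → 9, so m(12) = 9.
  α_2 = 8: Horner steps 11 → 4, so m(8) = 4.
  α_3 = 4: Horner steps 11 → 12, so m(4) = 12.
  α_4 = 11: Horner steps 11 → 11, so m(11) = 11.
  α_5 = 9: Horner steps 11 → 2, so m(9) = 2.
Codeword c = [9, 4, 12, 11, 2] ∈ F_13^5.


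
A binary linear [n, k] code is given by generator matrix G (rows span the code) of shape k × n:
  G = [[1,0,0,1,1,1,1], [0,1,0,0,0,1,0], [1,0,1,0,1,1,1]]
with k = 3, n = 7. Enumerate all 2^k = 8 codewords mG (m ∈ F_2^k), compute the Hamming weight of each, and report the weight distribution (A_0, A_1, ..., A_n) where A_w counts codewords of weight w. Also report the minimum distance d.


Weight distribution: A_0 = 1, A_2 = 2, A_4 = 1, A_5 = 4. Minimum distance d = 2.

Enumerate all 2^3 = 8 messages m ∈ F_2^3.
For each, compute codeword c = mG in F_2^7, then tally its weight.
  m = 000 → c = 0000000, weight = 0.
  m = 100 → c = 1001111, weight = 5.
  m = 010 → c = 0100010, weight = 2.
  m = 110 → c = 1101101, weight = 5.
  m = 001 → c = 1010111, weight = 5.
  m = 101 → c = 0011000, weight = 2.
  m = 011 → c = 1110101, weight = 5.
  m = 111 → c = 0111010, weight = 4.
Tally weights:
  weight 0: 1 codewords.
  weight 2: 2 codewords.
  weight 4: 1 codewords.
  weight 5: 4 codewords.
Minimum distance d = smallest w > 0 with A_w > 0 = 2.
Sanity: Σ A_w = 8 = 2^3 = 8 ✓.


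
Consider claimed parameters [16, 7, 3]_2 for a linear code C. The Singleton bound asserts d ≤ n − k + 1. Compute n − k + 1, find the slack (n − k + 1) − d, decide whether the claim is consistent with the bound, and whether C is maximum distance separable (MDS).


Singleton RHS = n − k + 1 = 10, slack = 7, bound satisfied, not MDS.

Singleton bound: d ≤ n − k + 1.
Here n = 16, k = 7, so n − k + 1 = 10.
Given d = 3, check d ≤ 10: YES.
Slack = (n − k + 1) − d = 7.
The code is NOT MDS (slack = 7 > 0).
Description: the claimed parameters are [16, 7, 3]_2; such a code would be non-MDS.


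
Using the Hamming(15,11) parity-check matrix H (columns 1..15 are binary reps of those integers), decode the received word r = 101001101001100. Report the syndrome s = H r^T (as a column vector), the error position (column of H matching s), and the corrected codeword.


s = (1, 0, 1, 1)^T, error position = 11, corrected codeword c = 101001101011100

Compute s = H r^T mod 2 one row at a time:
  s_1 = 0 + 1 + 0 + 0 + 1 + 1 + 0 + 0 = 3 ≡ 1 (mod 2).
  s_2 = 0 + 0 + 1 + 1 + 1 + 1 + 0 + 0 = 4 ≡ 0 (mod 2).
  s_3 = 0 + 1 + 1 + 1 + 0 + 0 + 0 + 0 = 3 ≡ 1 (mod 2).
  s_4 = 1 + 1 + 0 + 1 + 1 + 0 + 1 + 0 = 5 ≡ 1 (mod 2).
s = (1, 0, 1, 1)^T — this equals column 11 of H (binary 1011), so error is at position 11.
Correct: flip bit 11 of r = 101001101001100 to get c = 101001101011100.


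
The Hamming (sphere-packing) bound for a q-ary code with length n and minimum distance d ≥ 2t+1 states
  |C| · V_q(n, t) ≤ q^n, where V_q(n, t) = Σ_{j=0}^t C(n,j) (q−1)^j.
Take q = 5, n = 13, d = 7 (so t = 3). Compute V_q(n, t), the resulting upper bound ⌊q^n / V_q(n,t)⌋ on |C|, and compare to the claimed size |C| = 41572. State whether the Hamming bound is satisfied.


V_q(n, t) = 19605, q^n = 1220703125, Hamming bound = 62264, |C| = 41572 ≤ bound (satisfied).

Step 1: Compute V_q(n, t) = Σ_{j=0}^3 C(n, j) (q−1)^j.
  j = 0: C(13,0)·(4)^0 = 1·1 = 1.
  j = 1: C(13,1)·(4)^1 = 13·4 = 52.
  j = 2: C(13,2)·(4)^2 = 78·16 = 1248.
  j = 3: C(13,3)·(4)^3 = 286·64 = 18304.
  V_q(n, t) = 1 + 52 + 1248 + 18304 = 19605.
Step 2: q^n = 5^13 = 1220703125.
Step 3: Hamming bound ⌊q^n / V_q(n,t)⌋ = ⌊1220703125/19605⌋ = 62264.
Step 4: Compare |C| = 41572 to 62264: satisfied.
The claimed |C| lies below the Hamming bound.


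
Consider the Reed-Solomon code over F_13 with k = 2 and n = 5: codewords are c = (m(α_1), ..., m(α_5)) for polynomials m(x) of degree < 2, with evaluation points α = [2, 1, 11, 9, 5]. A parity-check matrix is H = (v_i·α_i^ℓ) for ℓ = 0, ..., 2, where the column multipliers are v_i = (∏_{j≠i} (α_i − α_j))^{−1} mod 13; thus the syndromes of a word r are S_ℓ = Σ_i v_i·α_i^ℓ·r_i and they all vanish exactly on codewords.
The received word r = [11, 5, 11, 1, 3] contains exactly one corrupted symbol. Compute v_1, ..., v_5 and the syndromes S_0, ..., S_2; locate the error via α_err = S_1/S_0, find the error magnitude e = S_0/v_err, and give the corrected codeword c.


S = (11, 4, 5), error at position 3, error magnitude e = 11, c = [11, 5, 0, 1, 3].

Step 1: column multipliers v_i = (∏_{j≠i}(α_i − α_j))^{−1} mod 13.
  i = 1 (α = 2): (2−1)(2−11)(2−9)(2−5) = 1·(−9)·(−7)·(−3) = −189 ≡ 6, so v_1 = 6^{−1} = 11 (mod 13).
  i = 2 (α = 1): (1−2)(1−11)(1−9)(1−5) = (−1)·(−10)·(−8)·(−4) = 320 ≡ 8, so v_2 = 8^{−1} = 5 (mod 13).
  i = 3 (α = 11): (11−2)(11−1)(11−9)(11−5) = 9·10·2·6 = 1080 ≡ 1, so v_3 = 1^{−1} = 1 (mod 13).
  i = 4 (α = 9): (9−2)(9−1)(9−11)(9−5) = 7·8·(−2)·4 = −448 ≡ 7, so v_4 = 7^{−1} = 2 (mod 13).
  i = 5 (α = 5): (5−2)(5−1)(5−11)(5−9) = 3·4·(−6)·(−4) = 288 ≡ 2, so v_5 = 2^{−1} = 7 (mod 13).
  v = [11, 5, 1, 2, 7].
Step 2: syndromes of r = [11, 5, 11, 1, 3] (all sums mod 13).
  S_0 = Σ v_i r_i = 11·11 + 5·5 + 1·11 + 2·1 + 7·3 = 180 ≡ 11.
  S_1 = Σ v_i α_i r_i = 11·2·11 + 5·1·5 + 1·11·11 + 2·9·1 + 7·5·3 = 511 ≡ 4.
  α_i^2 mod 13 = [4, 1, 4, 3, 12].
  S_2 = Σ v_i α_i^2 r_i = 11·4·11 + 5·1·5 + 1·4·11 + 2·3·1 + 7·12·3 = 811 ≡ 5.
  S = (11, 4, 5) ≠ 0, so r is not a codeword (an error is present).
Step 3: locate the error. For a single error e at position i, S_ℓ = v_i·e·α_i^ℓ, so α_err = S_1/S_0.
  S_0^{−1} = 11^{−1} = 6 (mod 13), so α_err = 4·6 = 24 ≡ 11 = α_3. Error position i = 3.
  Consistency check: S_2/S_1 = 5·10 = 50 ≡ 11 = α_err ✓ (single-error assumption holds).
Step 4: error magnitude e = S_0/v_3 = S_0·∏_{j≠3}(α_3 − α_j) = 11·1 = 11 ≡ 11 (mod 13).
Step 5: correct position 3: c_3 = r_3 − e = 11 − 11 ≡ 0 (mod 13). Hence c = [11, 5, 0, 1, 3].
  Check: interpolating c through the α_i gives m(x) = 12 + 6·x (degree < 2) with m(α_i) = c_i for every i, so c is indeed a codeword.


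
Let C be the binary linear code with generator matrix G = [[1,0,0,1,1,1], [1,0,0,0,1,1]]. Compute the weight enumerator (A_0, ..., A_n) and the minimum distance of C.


Weight distribution: A_0 = 1, A_1 = 1, A_3 = 1, A_4 = 1. Minimum distance d = 1.

Enumerate all 2^2 = 4 messages m ∈ F_2^2.
For each, compute codeword c = mG in F_2^6, then tally its weight.
  m = 00 → c = 000000, weight = 0.
  m = 10 → c = 100111, weight = 4.
  m = 01 → c = 100011, weight = 3.
  m = 11 → c = 000100, weight = 1.
Tally weights:
  weight 0: 1 codewords.
  weight 1: 1 codewords.
  weight 3: 1 codewords.
  weight 4: 1 codewords.
Minimum distance d = smallest w > 0 with A_w > 0 = 1.
Sanity: Σ A_w = 4 = 2^2 = 4 ✓.


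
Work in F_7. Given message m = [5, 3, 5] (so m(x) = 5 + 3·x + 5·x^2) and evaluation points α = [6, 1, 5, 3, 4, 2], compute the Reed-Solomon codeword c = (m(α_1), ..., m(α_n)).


c = [0, 6, 5, 3, 6, 3]

Message polynomial: m(x) = 5 + 3·x + 5·x^2 (mod 7).
For each evaluation point α_i, compute m(α_i) mod 7:
  α_1 = 6: Horner steps 5 → 5 → 0, so m(6) = 0.
  α_2 = 1: Horner steps 5 → 1 → 6, so m(1) = 6.
  α_3 = 5: Horner steps 5 → 0 → 5, so m(5) = 5.
  α_4 = 3: Horner steps 5 → 4 → 3, so m(3) = 3.
  α_5 = 4: Horner steps 5 → 2 → 6, so m(4) = 6.
  α_6 = 2: Horner steps 5 → 6 → 3, so m(2) = 3.
Codeword c = [0, 6, 5, 3, 6, 3] ∈ F_7^6.


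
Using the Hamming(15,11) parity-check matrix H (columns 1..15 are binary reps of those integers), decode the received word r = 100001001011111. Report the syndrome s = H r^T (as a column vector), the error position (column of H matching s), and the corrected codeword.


s = (0, 1, 0, 1)^T, error position = 5, corrected codeword c = 100011001011111

Compute s = H r^T mod 2 one row at a time:
  s_1 = 0 + 1 + 0 + 1 + 1 + 1 + 1 + 1 = 6 ≡ 0 (mod 2).
  s_2 = 0 + 0 + 1 + 0 + 1 + 1 + 1 + 1 = 5 ≡ 1 (mod 2).
  s_3 = 0 + 0 + 1 + 0 + 0 + 1 + 1 + 1 = 4 ≡ 0 (mod 2).
  s_4 = 1 + 0 + 0 + 0 + 1 + 1 + 1 + 1 = 5 ≡ 1 (mod 2).
s = (0, 1, 0, 1)^T — this equals column 5 of H (binary 0101), so error is at position 5.
Correct: flip bit 5 of r = 100001001011111 to get c = 100011001011111.


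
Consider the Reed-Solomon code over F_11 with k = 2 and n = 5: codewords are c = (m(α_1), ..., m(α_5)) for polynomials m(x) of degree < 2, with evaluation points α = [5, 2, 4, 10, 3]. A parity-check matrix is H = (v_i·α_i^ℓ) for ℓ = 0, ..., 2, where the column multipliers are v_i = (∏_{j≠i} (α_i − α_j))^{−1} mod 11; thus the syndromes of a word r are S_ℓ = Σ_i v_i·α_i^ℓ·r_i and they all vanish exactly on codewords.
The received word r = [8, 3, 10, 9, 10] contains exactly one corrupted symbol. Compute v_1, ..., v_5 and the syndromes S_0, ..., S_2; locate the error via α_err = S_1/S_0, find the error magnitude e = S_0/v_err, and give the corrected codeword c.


S = (8, 2, 6), error at position 5, error magnitude e = 9, c = [8, 3, 10, 9, 1].

Step 1: column multipliers v_i = (∏_{j≠i}(α_i − α_j))^{−1} mod 11.
  i = 1 (α = 5): (5−2)(5−4)(5−10)(5−3) = 3·1·(−5)·2 = −30 ≡ 3, so v_1 = 3^{−1} = 4 (mod 11).
  i = 2 (α = 2): (2−5)(2−4)(2−10)(2−3) = (−3)·(−2)·(−8)·(−1) = 48 ≡ 4, so v_2 = 4^{−1} = 3 (mod 11).
  i = 3 (α = 4): (4−5)(4−2)(4−10)(4−3) = (−1)·2·(−6)·1 = 12 ≡ 1, so v_3 = 1^{−1} = 1 (mod 11).
  i = 4 (α = 10): (10−5)(10−2)(10−4)(10−3) = 5·8·6·7 = 1680 ≡ 8, so v_4 = 8^{−1} = 7 (mod 11).
  i = 5 (α = 3): (3−5)(3−2)(3−4)(3−10) = (−2)·1·(−1)·(−7) = −14 ≡ 8, so v_5 = 8^{−1} = 7 (mod 11).
  v = [4, 3, 1, 7, 7].
Step 2: syndromes of r = [8, 3, 10, 9, 10] (all sums mod 11).
  S_0 = Σ v_i r_i = 4·8 + 3·3 + 1·10 + 7·9 + 7·10 = 184 ≡ 8.
  S_1 = Σ v_i α_i r_i = 4·5·8 + 3·2·3 + 1·4·10 + 7·10·9 + 7·3·10 = 1058 ≡ 2.
  α_i^2 mod 11 = [3, 4, 5, 1, 9].
  S_2 = Σ v_i α_i^2 r_i = 4·3·8 + 3·4·3 + 1·5·10 + 7·1·9 + 7·9·10 = 875 ≡ 6.
  S = (8, 2, 6) ≠ 0, so r is not a codeword (an error is present).
Step 3: locate the error. For a single error e at position i, S_ℓ = v_i·e·α_i^ℓ, so α_err = S_1/S_0.
  S_0^{−1} = 8^{−1} = 7 (mod 11), so α_err = 2·7 = 14 ≡ 3 = α_5. Error position i = 5.
  Consistency check: S_2/S_1 = 6·6 = 36 ≡ 3 = α_err ✓ (single-error assumption holds).
Step 4: error magnitude e = S_0/v_5 = S_0·∏_{j≠5}(α_5 − α_j) = 8·8 = 64 ≡ 9 (mod 11).
Step 5: correct position 5: c_5 = r_5 − e = 10 − 9 ≡ 1 (mod 11). Hence c = [8, 3, 10, 9, 1].
  Check: interpolating c through the α_i gives m(x) = 7 + 9·x (degree < 2) with m(α_i) = c_i for every i, so c is indeed a codeword.


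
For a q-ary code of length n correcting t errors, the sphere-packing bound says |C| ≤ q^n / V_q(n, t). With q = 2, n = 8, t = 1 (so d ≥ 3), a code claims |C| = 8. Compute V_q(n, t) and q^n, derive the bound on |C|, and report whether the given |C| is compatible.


V_q(n, t) = 9, q^n = 256, Hamming bound = 28, |C| = 8 ≤ bound (satisfied).

Step 1: Compute V_q(n, t) = Σ_{j=0}^1 C(n, j) (q−1)^j.
  j = 0: C(8,0)·(1)^0 = 1·1 = 1.
  j = 1: C(8,1)·(1)^1 = 8·1 = 8.
  V_q(n, t) = 1 + 8 = 9.
Step 2: q^n = 2^8 = 256.
Step 3: Hamming bound ⌊q^n / V_q(n,t)⌋ = ⌊256/9⌋ = 28.
Step 4: Compare |C| = 8 to 28: satisfied.
The claimed |C| lies below the Hamming bound.


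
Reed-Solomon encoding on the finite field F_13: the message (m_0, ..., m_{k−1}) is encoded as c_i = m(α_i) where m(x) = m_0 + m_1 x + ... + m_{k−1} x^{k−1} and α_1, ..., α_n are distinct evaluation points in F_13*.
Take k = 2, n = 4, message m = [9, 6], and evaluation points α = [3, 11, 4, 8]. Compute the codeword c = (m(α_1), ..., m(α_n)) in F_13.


c = [1, 10, 7, 5]

Message polynomial: m(x) = 9 + 6·x (mod 13).
For each evaluation point α_i, compute m(α_i) mod 13:
  α_1 = 3: Horner steps 6 → 1, so m(3) = 1.
  α_2 = 11: Horner steps 6 → 10, so m(11) = 10.
  α_3 = 4: Horner steps 6 → 7, so m(4) = 7.
  α_4 = 8: Horner steps 6 → 5, so m(8) = 5.
Codeword c = [1, 10, 7, 5] ∈ F_13^4.


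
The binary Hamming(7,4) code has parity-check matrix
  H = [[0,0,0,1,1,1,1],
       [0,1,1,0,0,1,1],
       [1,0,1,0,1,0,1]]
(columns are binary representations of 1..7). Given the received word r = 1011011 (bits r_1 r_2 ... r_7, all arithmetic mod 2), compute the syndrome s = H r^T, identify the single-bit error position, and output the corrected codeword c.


s = (1, 1, 1)^T, error position = 7, corrected codeword c = 1011010

Compute s = H r^T mod 2 one row at a time:
  s_1 = 1 + 0 + 1 + 1 = 3 ≡ 1 (mod 2).
  s_2 = 0 + 1 + 1 + 1 = 3 ≡ 1 (mod 2).
  s_3 = 1 + 1 + 0 + 1 = 3 ≡ 1 (mod 2).
s = (1, 1, 1)^T — this equals column 7 of H (binary 111), so error is at position 7.
Correct: flip bit 7 of r = 1011011 to get c = 1011010.


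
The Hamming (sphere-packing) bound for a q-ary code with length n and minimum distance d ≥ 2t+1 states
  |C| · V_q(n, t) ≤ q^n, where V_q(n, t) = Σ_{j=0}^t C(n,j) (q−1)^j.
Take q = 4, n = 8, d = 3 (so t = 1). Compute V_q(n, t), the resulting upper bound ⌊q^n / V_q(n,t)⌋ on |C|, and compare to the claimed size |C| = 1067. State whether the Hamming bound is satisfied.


V_q(n, t) = 25, q^n = 65536, Hamming bound = 2621, |C| = 1067 ≤ bound (satisfied).

Step 1: Compute V_q(n, t) = Σ_{j=0}^1 C(n, j) (q−1)^j.
  j = 0: C(8,0)·(3)^0 = 1·1 = 1.
  j = 1: C(8,1)·(3)^1 = 8·3 = 24.
  V_q(n, t) = 1 + 24 = 25.
Step 2: q^n = 4^8 = 65536.
Step 3: Hamming bound ⌊q^n / V_q(n,t)⌋ = ⌊65536/25⌋ = 2621.
Step 4: Compare |C| = 1067 to 2621: satisfied.
The claimed |C| lies below the Hamming bound.


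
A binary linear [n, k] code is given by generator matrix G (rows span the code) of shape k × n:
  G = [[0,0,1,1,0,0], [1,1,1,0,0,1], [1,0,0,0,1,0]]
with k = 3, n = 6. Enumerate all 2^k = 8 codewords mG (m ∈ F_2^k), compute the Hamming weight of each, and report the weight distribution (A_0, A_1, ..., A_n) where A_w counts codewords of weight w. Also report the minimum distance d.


Weight distribution: A_0 = 1, A_2 = 2, A_4 = 5. Minimum distance d = 2.

Enumerate all 2^3 = 8 messages m ∈ F_2^3.
For each, compute codeword c = mG in F_2^6, then tally its weight.
  m = 000 → c = 000000, weight = 0.
  m = 100 → c = 001100, weight = 2.
  m = 010 → c = 111001, weight = 4.
  m = 110 → c = 110101, weight = 4.
  m = 001 → c = 100010, weight = 2.
  m = 101 → c = 101110, weight = 4.
  m = 011 → c = 011011, weight = 4.
  m = 111 → c = 010111, weight = 4.
Tally weights:
  weight 0: 1 codewords.
  weight 2: 2 codewords.
  weight 4: 5 codewords.
Minimum distance d = smallest w > 0 with A_w > 0 = 2.
Sanity: Σ A_w = 8 = 2^3 = 8 ✓.


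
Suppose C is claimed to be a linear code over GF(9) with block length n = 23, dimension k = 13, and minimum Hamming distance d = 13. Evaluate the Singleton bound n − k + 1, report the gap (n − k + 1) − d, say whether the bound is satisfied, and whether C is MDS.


Singleton RHS = n − k + 1 = 11, slack = -2, bound violated (no such code; not MDS).

Singleton bound: d ≤ n − k + 1.
Here n = 23, k = 13, so n − k + 1 = 11.
Given d = 13, check d ≤ 11: NO.
Slack = (n − k + 1) − d = -2.
The slack is negative: d = 13 exceeds n − k + 1 = 11 by 2, so the Singleton bound is violated and no linear [23, 13, 13]_9 code can exist. In particular it is not MDS (MDS requires d = n − k + 1 exactly).
Description: the claimed parameters are [23, 13, 13]_9; such a code would be impossible (violates the Singleton bound).


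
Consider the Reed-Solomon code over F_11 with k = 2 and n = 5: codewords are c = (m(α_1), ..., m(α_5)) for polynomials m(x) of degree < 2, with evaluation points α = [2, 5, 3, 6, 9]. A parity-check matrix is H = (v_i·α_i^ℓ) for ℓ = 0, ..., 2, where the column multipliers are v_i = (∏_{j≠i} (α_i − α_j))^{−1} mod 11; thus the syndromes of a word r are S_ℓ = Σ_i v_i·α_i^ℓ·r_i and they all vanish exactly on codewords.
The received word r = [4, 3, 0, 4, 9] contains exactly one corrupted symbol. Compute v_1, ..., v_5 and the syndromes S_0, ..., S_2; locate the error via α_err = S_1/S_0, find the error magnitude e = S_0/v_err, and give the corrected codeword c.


S = (2, 1, 6), error at position 4, error magnitude e = 5, c = [4, 3, 0, 10, 9].

Step 1: column multipliers v_i = (∏_{j≠i}(α_i − α_j))^{−1} mod 11.
  i = 1 (α = 2): (2−5)(2−3)(2−6)(2−9) = (−3)·(−1)·(−4)·(−7) = 84 ≡ 7, so v_1 = 7^{−1} = 8 (mod 11).
  i = 2 (α = 5): (5−2)(5−3)(5−6)(5−9) = 3·2·(−1)·(−4) = 24 ≡ 2, so v_2 = 2^{−1} = 6 (mod 11).
  i = 3 (α = 3): (3−2)(3−5)(3−6)(3−9) = 1·(−2)·(−3)·(−6) = −36 ≡ 8, so v_3 = 8^{−1} = 7 (mod 11).
  i = 4 (α = 6): (6−2)(6−5)(6−3)(6−9) = 4·1·3·(−3) = −36 ≡ 8, so v_4 = 8^{−1} = 7 (mod 11).
  i = 5 (α = 9): (9−2)(9−5)(9−3)(9−6) = 7·4·6·3 = 504 ≡ 9, so v_5 = 9^{−1} = 5 (mod 11).
  v = [8, 6, 7, 7, 5].
Step 2: syndromes of r = [4, 3, 0, 4, 9] (all sums mod 11).
  S_0 = Σ v_i r_i = 8·4 + 6·3 + 7·0 + 7·4 + 5·9 = 123 ≡ 2.
  S_1 = Σ v_i α_i r_i = 8·2·4 + 6·5·3 + 7·3·0 + 7·6·4 + 5·9·9 = 727 ≡ 1.
  α_i^2 mod 11 = [4, 3, 9, 3, 4].
  S_2 = Σ v_i α_i^2 r_i = 8·4·4 + 6·3·3 + 7·9·0 + 7·3·4 + 5·4·9 = 446 ≡ 6.
  S = (2, 1, 6) ≠ 0, so r is not a codeword (an error is present).
Step 3: locate the error. For a single error e at position i, S_ℓ = v_i·e·α_i^ℓ, so α_err = S_1/S_0.
  S_0^{−1} = 2^{−1} = 6 (mod 11), so α_err = 1·6 = 6 ≡ 6 = α_4. Error position i = 4.
  Consistency check: S_2/S_1 = 6·1 = 6 ≡ 6 = α_err ✓ (single-error assumption holds).
Step 4: error magnitude e = S_0/v_4 = S_0·∏_{j≠4}(α_4 − α_j) = 2·8 = 16 ≡ 5 (mod 11).
Step 5: correct position 4: c_4 = r_4 − e = 4 − 5 ≡ 10 (mod 11). Hence c = [4, 3, 0, 10, 9].
  Check: interpolating c through the α_i gives m(x) = 1 + 7·x (degree < 2) with m(α_i) = c_i for every i, so c is indeed a codeword.


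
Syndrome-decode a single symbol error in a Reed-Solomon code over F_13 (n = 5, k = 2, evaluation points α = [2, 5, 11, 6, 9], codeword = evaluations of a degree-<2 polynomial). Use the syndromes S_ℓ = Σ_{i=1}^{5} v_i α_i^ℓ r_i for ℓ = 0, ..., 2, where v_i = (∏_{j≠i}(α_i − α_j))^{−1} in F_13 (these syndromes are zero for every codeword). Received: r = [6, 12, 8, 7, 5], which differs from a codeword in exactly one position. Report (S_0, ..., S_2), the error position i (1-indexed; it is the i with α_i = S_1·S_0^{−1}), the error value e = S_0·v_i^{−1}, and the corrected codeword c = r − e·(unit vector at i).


S = (9, 5, 10), error at position 1, error magnitude e = 5, c = [1, 12, 8, 7, 5].

Step 1: column multipliers v_i = (∏_{j≠i}(α_i − α_j))^{−1} mod 13.
  i = 1 (α = 2): (2−5)(2−11)(2−6)(2−9) = (−3)·(−9)·(−4)·(−7) = 756 ≡ 2, so v_1 = 2^{−1} = 7 (mod 13).
  i = 2 (α = 5): (5−2)(5−11)(5−6)(5−9) = 3·(−6)·(−1)·(−4) = −72 ≡ 6, so v_2 = 6^{−1} = 11 (mod 13).
  i = 3 (α = 11): (11−2)(11−5)(11−6)(11−9) = 9·6·5·2 = 540 ≡ 7, so v_3 = 7^{−1} = 2 (mod 13).
  i = 4 (α = 6): (6−2)(6−5)(6−11)(6−9) = 4·1·(−5)·(−3) = 60 ≡ 8, so v_4 = 8^{−1} = 5 (mod 13).
  i = 5 (α = 9): (9−2)(9−5)(9−11)(9−6) = 7·4·(−2)·3 = −168 ≡ 1, so v_5 = 1^{−1} = 1 (mod 13).
  v = [7, 11, 2, 5, 1].
Step 2: syndromes of r = [6, 12, 8, 7, 5] (all sums mod 13).
  S_0 = Σ v_i r_i = 7·6 + 11·12 + 2·8 + 5·7 + 1·5 = 230 ≡ 9.
  S_1 = Σ v_i α_i r_i = 7·2·6 + 11·5·12 + 2·11·8 + 5·6·7 + 1·9·5 = 1175 ≡ 5.
  α_i^2 mod 13 = [4, 12, 4, 10, 3].
  S_2 = Σ v_i α_i^2 r_i = 7·4·6 + 11·12·12 + 2·4·8 + 5·10·7 + 1·3·5 = 2181 ≡ 10.
  S = (9, 5, 10) ≠ 0, so r is not a codeword (an error is present).
Step 3: locate the error. For a single error e at position i, S_ℓ = v_i·e·α_i^ℓ, so α_err = S_1/S_0.
  S_0^{−1} = 9^{−1} = 3 (mod 13), so α_err = 5·3 = 15 ≡ 2 = α_1. Error position i = 1.
  Consistency check: S_2/S_1 = 10·8 = 80 ≡ 2 = α_err ✓ (single-error assumption holds).
Step 4: error magnitude e = S_0/v_1 = S_0·∏_{j≠1}(α_1 − α_j) = 9·2 = 18 ≡ 5 (mod 13).
Step 5: correct position 1: c_1 = r_1 − e = 6 − 5 ≡ 1 (mod 13). Hence c = [1, 12, 8, 7, 5].
  Check: interpolating c through the α_i gives m(x) = 11 + 8·x (degree < 2) with m(α_i) = c_i for every i, so c is indeed a codeword.


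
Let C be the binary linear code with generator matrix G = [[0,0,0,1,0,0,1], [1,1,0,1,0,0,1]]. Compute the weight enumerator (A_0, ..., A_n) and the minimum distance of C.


Weight distribution: A_0 = 1, A_2 = 2, A_4 = 1. Minimum distance d = 2.

Enumerate all 2^2 = 4 messages m ∈ F_2^2.
For each, compute codeword c = mG in F_2^7, then tally its weight.
  m = 00 → c = 0000000, weight = 0.
  m = 10 → c = 0001001, weight = 2.
  m = 01 → c = 1101001, weight = 4.
  m = 11 → c = 1100000, weight = 2.
Tally weights:
  weight 0: 1 codewords.
  weight 2: 2 codewords.
  weight 4: 1 codewords.
Minimum distance d = smallest w > 0 with A_w > 0 = 2.
Sanity: Σ A_w = 4 = 2^2 = 4 ✓.


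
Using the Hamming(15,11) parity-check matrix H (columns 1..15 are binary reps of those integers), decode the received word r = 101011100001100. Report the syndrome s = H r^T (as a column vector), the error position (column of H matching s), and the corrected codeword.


s = (0, 1, 1, 1)^T, error position = 7, corrected codeword c = 101011000001100

Compute s = H r^T mod 2 one row at a time:
  s_1 = 0 + 0 + 0 + 0 + 1 + 1 + 0 + 0 = 2 ≡ 0 (mod 2).
  s_2 = 0 + 1 + 1 + 1 + 1 + 1 + 0 + 0 = 5 ≡ 1 (mod 2).
  s_3 = 0 + 1 + 1 + 1 + 0 + 0 + 0 + 0 = 3 ≡ 1 (mod 2).
  s_4 = 1 + 1 + 1 + 1 + 0 + 0 + 1 + 0 = 5 ≡ 1 (mod 2).
s = (0, 1, 1, 1)^T — this equals column 7 of H (binary 0111), so error is at position 7.
Correct: flip bit 7 of r = 101011100001100 to get c = 101011000001100.


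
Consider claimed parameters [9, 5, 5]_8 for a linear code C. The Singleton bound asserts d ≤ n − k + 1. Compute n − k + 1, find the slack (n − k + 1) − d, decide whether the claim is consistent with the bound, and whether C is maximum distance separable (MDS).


Singleton RHS = n − k + 1 = 5, slack = 0, bound satisfied, MDS.

Singleton bound: d ≤ n − k + 1.
Here n = 9, k = 5, so n − k + 1 = 5.
Given d = 5, check d ≤ 5: YES.
Slack = (n − k + 1) − d = 0.
The code is MDS (slack = 0).
Description: the claimed parameters are [9, 5, 5]_8; such a code would be MDS (meets Singleton bound).


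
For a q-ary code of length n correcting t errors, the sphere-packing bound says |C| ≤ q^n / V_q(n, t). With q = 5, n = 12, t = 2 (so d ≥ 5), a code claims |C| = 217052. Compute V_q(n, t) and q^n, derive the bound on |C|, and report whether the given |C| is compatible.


V_q(n, t) = 1105, q^n = 244140625, Hamming bound = 220941, |C| = 217052 ≤ bound (satisfied).

Step 1: Compute V_q(n, t) = Σ_{j=0}^2 C(n, j) (q−1)^j.
  j = 0: C(12,0)·(4)^0 = 1·1 = 1.
  j = 1: C(12,1)·(4)^1 = 12·4 = 48.
  j = 2: C(12,2)·(4)^2 = 66·16 = 1056.
  V_q(n, t) = 1 + 48 + 1056 = 1105.
Step 2: q^n = 5^12 = 244140625.
Step 3: Hamming bound ⌊q^n / V_q(n,t)⌋ = ⌊244140625/1105⌋ = 220941.
Step 4: Compare |C| = 217052 to 220941: satisfied.
The claimed |C| lies below the Hamming bound.


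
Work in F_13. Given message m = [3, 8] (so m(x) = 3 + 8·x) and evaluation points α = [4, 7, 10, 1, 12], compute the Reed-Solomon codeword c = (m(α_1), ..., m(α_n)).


c = [9, 7, 5, 11, 8]

Message polynomial: m(x) = 3 + 8·x (mod 13).
For each evaluation point α_i, compute m(α_i) mod 13:
  α_1 = 4: Horner steps 8 → 9, so m(4) = 9.
  α_2 = 7: Horner steps 8 → 7, so m(7) = 7.
  α_3 = 10: Horner steps 8 → 5, so m(10) = 5.
  α_4 = 1: Horner steps 8 → 11, so m(1) = 11.
  α_5 = 12: Horner steps 8 → 8, so m(12) = 8.
Codeword c = [9, 7, 5, 11, 8] ∈ F_13^5.


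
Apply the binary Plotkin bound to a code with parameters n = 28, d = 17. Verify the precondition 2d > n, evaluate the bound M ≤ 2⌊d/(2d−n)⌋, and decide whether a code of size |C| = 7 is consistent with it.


Plotkin bound M ≤ 4; given |C| = 7 > bound (violated).

Check applicability: 2d = 34, n = 28.
2d − n = 6 > 0, so Plotkin applies.
Compute d/(2d−n) = 17/6 ≈ 2.8333.
⌊d/(2d−n)⌋ = 2.
Plotkin bound: M ≤ 2·2 = 4.
Given |C| = 7, check: VIOLATED.
This |C| is above the Plotkin bound, so no binary code with n = 28, d = 17 and 7 codewords exists.


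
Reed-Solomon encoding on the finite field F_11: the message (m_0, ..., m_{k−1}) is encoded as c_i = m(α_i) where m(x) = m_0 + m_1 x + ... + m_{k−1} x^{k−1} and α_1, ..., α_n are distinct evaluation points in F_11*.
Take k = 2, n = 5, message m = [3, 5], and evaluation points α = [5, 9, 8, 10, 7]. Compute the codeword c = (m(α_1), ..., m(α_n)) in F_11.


c = [6, 4, 10, 9, 5]

Message polynomial: m(x) = 3 + 5·x (mod 11).
For each evaluation point α_i, compute m(α_i) mod 11:
  α_1 = 5: Horner steps 5 → 6, so m(5) = 6.
  α_2 = 9: Horner steps 5 → 4, so m(9) = 4.
  α_3 = 8: Horner steps 5 → 10, so m(8) = 10.
  α_4 = 10: Horner steps 5 → 9, so m(10) = 9.
  α_5 = 7: Horner steps 5 → 5, so m(7) = 5.
Codeword c = [6, 4, 10, 9, 5] ∈ F_11^5.


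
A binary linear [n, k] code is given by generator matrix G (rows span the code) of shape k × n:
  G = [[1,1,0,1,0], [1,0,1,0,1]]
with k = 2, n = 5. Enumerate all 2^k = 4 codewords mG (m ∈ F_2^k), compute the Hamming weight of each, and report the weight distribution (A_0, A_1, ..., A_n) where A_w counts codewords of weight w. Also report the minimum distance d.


Weight distribution: A_0 = 1, A_3 = 2, A_4 = 1. Minimum distance d = 3.

Enumerate all 2^2 = 4 messages m ∈ F_2^2.
For each, compute codeword c = mG in F_2^5, then tally its weight.
  m = 00 → c = 00000, weight = 0.
  m = 10 → c = 11010, weight = 3.
  m = 01 → c = 10101, weight = 3.
  m = 11 → c = 01111, weight = 4.
Tally weights:
  weight 0: 1 codewords.
  weight 3: 2 codewords.
  weight 4: 1 codewords.
Minimum distance d = smallest w > 0 with A_w > 0 = 3.
Sanity: Σ A_w = 4 = 2^2 = 4 ✓.


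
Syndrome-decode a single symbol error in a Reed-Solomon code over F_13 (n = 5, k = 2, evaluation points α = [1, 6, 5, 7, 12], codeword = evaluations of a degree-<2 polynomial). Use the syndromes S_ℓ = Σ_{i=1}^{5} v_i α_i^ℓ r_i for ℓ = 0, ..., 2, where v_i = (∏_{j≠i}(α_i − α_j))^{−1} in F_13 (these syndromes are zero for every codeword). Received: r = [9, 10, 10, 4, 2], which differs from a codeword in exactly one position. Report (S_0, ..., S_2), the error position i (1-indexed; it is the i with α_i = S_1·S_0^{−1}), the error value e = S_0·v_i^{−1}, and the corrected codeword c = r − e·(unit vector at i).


S = (4, 11, 1), error at position 2, error magnitude e = 3, c = [9, 7, 10, 4, 2].

Step 1: column multipliers v_i = (∏_{j≠i}(α_i − α_j))^{−1} mod 13.
  i = 1 (α = 1): (1−6)(1−5)(1−7)(1−12) = (−5)·(−4)·(−6)·(−11) = 1320 ≡ 7, so v_1 = 7^{−1} = 2 (mod 13).
  i = 2 (α = 6): (6−1)(6−5)(6−7)(6−12) = 5·1·(−1)·(−6) = 30 ≡ 4, so v_2 = 4^{−1} = 10 (mod 13).
  i = 3 (α = 5): (5−1)(5−6)(5−7)(5−12) = 4·(−1)·(−2)·(−7) = −56 ≡ 9, so v_3 = 9^{−1} = 3 (mod 13).
  i = 4 (α = 7): (7−1)(7−6)(7−5)(7−12) = 6·1·2·(−5) = −60 ≡ 5, so v_4 = 5^{−1} = 8 (mod 13).
  i = 5 (α = 12): (12−1)(12−6)(12−5)(12−7) = 11·6·7·5 = 2310 ≡ 9, so v_5 = 9^{−1} = 3 (mod 13).
  v = [2, 10, 3, 8, 3].
Step 2: syndromes of r = [9, 10, 10, 4, 2] (all sums mod 13).
  S_0 = Σ v_i r_i = 2·9 + 10·10 + 3·10 + 8·4 + 3·2 = 186 ≡ 4.
  S_1 = Σ v_i α_i r_i = 2·1·9 + 10·6·10 + 3·5·10 + 8·7·4 + 3·12·2 = 1064 ≡ 11.
  α_i^2 mod 13 = [1, 10, 12, 10, 1].
  S_2 = Σ v_i α_i^2 r_i = 2·1·9 + 10·10·10 + 3·12·10 + 8·10·4 + 3·1·2 = 1704 ≡ 1.
  S = (4, 11, 1) ≠ 0, so r is not a codeword (an error is present).
Step 3: locate the error. For a single error e at position i, S_ℓ = v_i·e·α_i^ℓ, so α_err = S_1/S_0.
  S_0^{−1} = 4^{−1} = 10 (mod 13), so α_err = 11·10 = 110 ≡ 6 = α_2. Error position i = 2.
  Consistency check: S_2/S_1 = 1·6 = 6 ≡ 6 = α_err ✓ (single-error assumption holds).
Step 4: error magnitude e = S_0/v_2 = S_0·∏_{j≠2}(α_2 − α_j) = 4·4 = 16 ≡ 3 (mod 13).
Step 5: correct position 2: c_2 = r_2 − e = 10 − 3 ≡ 7 (mod 13). Hence c = [9, 7, 10, 4, 2].
  Check: interpolating c through the α_i gives m(x) = 12 + 10·x (degree < 2) with m(α_i) = c_i for every i, so c is indeed a codeword.


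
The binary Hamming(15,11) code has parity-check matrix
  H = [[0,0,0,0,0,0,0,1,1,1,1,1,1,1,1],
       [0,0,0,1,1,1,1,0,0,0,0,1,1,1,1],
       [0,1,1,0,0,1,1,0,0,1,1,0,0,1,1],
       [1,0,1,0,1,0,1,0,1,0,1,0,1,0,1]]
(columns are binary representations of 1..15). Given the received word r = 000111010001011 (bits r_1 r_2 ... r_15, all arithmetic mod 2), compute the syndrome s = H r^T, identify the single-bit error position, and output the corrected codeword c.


s = (0, 0, 1, 0)^T, error position = 2, corrected codeword c = 010111010001011

Compute s = H r^T mod 2 one row at a time:
  s_1 = 1 + 0 + 0 + 0 + 1 + 0 + 1 + 1 = 4 ≡ 0 (mod 2).
  s_2 = 1 + 1 + 1 + 0 + 1 + 0 + 1 + 1 = 6 ≡ 0 (mod 2).
  s_3 = 0 + 0 + 1 + 0 + 0 + 0 + 1 + 1 = 3 ≡ 1 (mod 2).
  s_4 = 0 + 0 + 1 + 0 + 0 + 0 + 0 + 1 = 2 ≡ 0 (mod 2).
s = (0, 0, 1, 0)^T — this equals column 2 of H (binary 0010), so error is at position 2.
Correct: flip bit 2 of r = 000111010001011 to get c = 010111010001011.


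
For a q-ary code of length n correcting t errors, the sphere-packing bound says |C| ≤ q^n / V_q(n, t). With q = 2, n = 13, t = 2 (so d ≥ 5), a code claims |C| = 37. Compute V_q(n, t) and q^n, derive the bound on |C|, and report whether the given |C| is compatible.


V_q(n, t) = 92, q^n = 8192, Hamming bound = 89, |C| = 37 ≤ bound (satisfied).

Step 1: Compute V_q(n, t) = Σ_{j=0}^2 C(n, j) (q−1)^j.
  j = 0: C(13,0)·(1)^0 = 1·1 = 1.
  j = 1: C(13,1)·(1)^1 = 13·1 = 13.
  j = 2: C(13,2)·(1)^2 = 78·1 = 78.
  V_q(n, t) = 1 + 13 + 78 = 92.
Step 2: q^n = 2^13 = 8192.
Step 3: Hamming bound ⌊q^n / V_q(n,t)⌋ = ⌊8192/92⌋ = 89.
Step 4: Compare |C| = 37 to 89: satisfied.
The claimed |C| lies below the Hamming bound.


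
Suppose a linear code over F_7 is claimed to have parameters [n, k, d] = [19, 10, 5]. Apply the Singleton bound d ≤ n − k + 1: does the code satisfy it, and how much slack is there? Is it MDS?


Singleton RHS = n − k + 1 = 10, slack = 5, bound satisfied, not MDS.

Singleton bound: d ≤ n − k + 1.
Here n = 19, k = 10, so n − k + 1 = 10.
Given d = 5, check d ≤ 10: YES.
Slack = (n − k + 1) − d = 5.
The code is NOT MDS (slack = 5 > 0).
Description: the claimed parameters are [19, 10, 5]_7; such a code would be non-MDS.


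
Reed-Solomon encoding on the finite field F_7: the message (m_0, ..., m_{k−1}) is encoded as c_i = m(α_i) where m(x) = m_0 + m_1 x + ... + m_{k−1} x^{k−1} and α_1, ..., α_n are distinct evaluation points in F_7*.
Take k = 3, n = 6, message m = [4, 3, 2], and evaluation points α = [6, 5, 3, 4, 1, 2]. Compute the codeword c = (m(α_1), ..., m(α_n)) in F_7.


c = [3, 6, 3, 6, 2, 4]

Message polynomial: m(x) = 4 + 3·x + 2·x^2 (mod 7).
For each evaluation point α_i, compute m(α_i) mod 7:
  α_1 = 6: Horner steps 2 → 1 → 3, so m(6) = 3.
  α_2 = 5: Horner steps 2 → 6 → 6, so m(5) = 6.
  α_3 = 3: Horner steps 2 → 2 → 3, so m(3) = 3.
  α_4 = 4: Horner steps 2 → 4 → 6, so m(4) = 6.
  α_5 = 1: Horner steps 2 → 5 → 2, so m(1) = 2.
  α_6 = 2: Horner steps 2 → 0 → 4, so m(2) = 4.
Codeword c = [3, 6, 3, 6, 2, 4] ∈ F_7^6.


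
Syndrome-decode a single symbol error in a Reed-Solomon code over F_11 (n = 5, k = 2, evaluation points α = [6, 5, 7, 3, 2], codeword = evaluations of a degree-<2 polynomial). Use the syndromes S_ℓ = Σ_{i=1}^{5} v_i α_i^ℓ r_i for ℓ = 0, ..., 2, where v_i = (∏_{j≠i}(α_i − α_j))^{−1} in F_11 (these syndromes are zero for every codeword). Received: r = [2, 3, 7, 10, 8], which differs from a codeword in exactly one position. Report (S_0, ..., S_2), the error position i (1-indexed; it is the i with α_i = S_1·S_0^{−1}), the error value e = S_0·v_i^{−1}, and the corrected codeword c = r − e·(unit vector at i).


S = (3, 7, 9), error at position 1, error magnitude e = 8, c = [5, 3, 7, 10, 8].

Step 1: column multipliers v_i = (∏_{j≠i}(α_i − α_j))^{−1} mod 11.
  i = 1 (α = 6): (6−5)(6−7)(6−3)(6−2) = 1·(−1)·3·4 = −12 ≡ 10, so v_1 = 10^{−1} = 10 (mod 11).
  i = 2 (α = 5): (5−6)(5−7)(5−3)(5−2) = (−1)·(−2)·2·3 = 12 ≡ 1, so v_2 = 1^{−1} = 1 (mod 11).
  i = 3 (α = 7): (7−6)(7−5)(7−3)(7−2) = 1·2·4·5 = 40 ≡ 7, so v_3 = 7^{−1} = 8 (mod 11).
  i = 4 (α = 3): (3−6)(3−5)(3−7)(3−2) = (−3)·(−2)·(−4)·1 = −24 ≡ 9, so v_4 = 9^{−1} = 5 (mod 11).
  i = 5 (α = 2): (2−6)(2−5)(2−7)(2−3) = (−4)·(−3)·(−5)·(−1) = 60 ≡ 5, so v_5 = 5^{−1} = 9 (mod 11).
  v = [10, 1, 8, 5, 9].
Step 2: syndromes of r = [2, 3, 7, 10, 8] (all sums mod 11).
  S_0 = Σ v_i r_i = 10·2 + 1·3 + 8·7 + 5·10 + 9·8 = 201 ≡ 3.
  S_1 = Σ v_i α_i r_i = 10·6·2 + 1·5·3 + 8·7·7 + 5·3·10 + 9·2·8 = 821 ≡ 7.
  α_i^2 mod 11 = [3, 3, 5, 9, 4].
  S_2 = Σ v_i α_i^2 r_i = 10·3·2 + 1·3·3 + 8·5·7 + 5·9·10 + 9·4·8 = 1087 ≡ 9.
  S = (3, 7, 9) ≠ 0, so r is not a codeword (an error is present).
Step 3: locate the error. For a single error e at position i, S_ℓ = v_i·e·α_i^ℓ, so α_err = S_1/S_0.
  S_0^{−1} = 3^{−1} = 4 (mod 11), so α_err = 7·4 = 28 ≡ 6 = α_1. Error position i = 1.
  Consistency check: S_2/S_1 = 9·8 = 72 ≡ 6 = α_err ✓ (single-error assumption holds).
Step 4: error magnitude e = S_0/v_1 = S_0·∏_{j≠1}(α_1 − α_j) = 3·10 = 30 ≡ 8 (mod 11).
Step 5: correct position 1: c_1 = r_1 − e = 2 − 8 ≡ 5 (mod 11). Hence c = [5, 3, 7, 10, 8].
  Check: interpolating c through the α_i gives m(x) = 4 + 2·x (degree < 2) with m(α_i) = c_i for every i, so c is indeed a codeword.
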